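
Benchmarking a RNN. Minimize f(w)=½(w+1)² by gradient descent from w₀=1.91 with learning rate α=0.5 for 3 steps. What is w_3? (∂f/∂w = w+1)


step 1: grad = 1.91+1 = 2.91; w = 1.91 - 0.5·(2.91) = 0.455
step 2: grad = 0.455+1 = 1.455; w = 0.455 - 0.5·(1.455) = -0.2725
step 3: grad = -0.2725+1 = 0.7275; w = -0.2725 - 0.5·(0.7275) = -0.63625

-0.63625


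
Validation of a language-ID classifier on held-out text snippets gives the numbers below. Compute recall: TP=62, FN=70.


Recall = TP/(TP+FN)
= 62/(62+70)
= 62/132 = 46.97%

46.97%


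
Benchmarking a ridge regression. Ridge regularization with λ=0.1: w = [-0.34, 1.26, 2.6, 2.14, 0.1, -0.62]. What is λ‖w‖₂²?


‖w‖₂² = (-0.34)² + (1.26)² + (2.6)² + (2.14)² + (0.1)² + (-0.62)²
     = 0.1156 + 1.5876 + 6.76 + 4.5796 + 0.01 + 0.3844
     = 13.4372
λ·‖w‖₂² = 0.1·13.4372 = 1.34372

1.34372


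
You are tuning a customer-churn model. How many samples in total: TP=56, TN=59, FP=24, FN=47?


Total = TP + TN + FP + FN
= 56 + 59 + 24 + 47
= 186
(Predicted positive: 80, predicted negative: 106)

186


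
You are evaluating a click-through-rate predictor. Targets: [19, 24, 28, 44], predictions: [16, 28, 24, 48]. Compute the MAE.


Absolute errors: |19-16|=3, |24-28|=4, |28-24|=4, |44-48|=4
Sum = 15
MAE = 15/4 = 15/4

15/4


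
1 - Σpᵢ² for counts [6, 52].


Probabilities: [6/58, 52/58] ≈ [0.1034, 0.8966]
Σpᵢ² = (36 + 2704)/58² = 2740/3364
Gini = 1 - Σpᵢ² = 1 - 2740/3364 = 0.1855

0.1855


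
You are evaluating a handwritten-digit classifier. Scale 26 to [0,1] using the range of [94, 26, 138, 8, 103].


min=8, max=138
(26-8)/(138-8) = 18/130 = 0.1385

0.1385


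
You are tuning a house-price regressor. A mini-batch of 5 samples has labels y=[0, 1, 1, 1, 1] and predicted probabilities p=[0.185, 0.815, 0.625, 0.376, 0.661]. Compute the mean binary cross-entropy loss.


L[0] = -ln(1-0.185) = -ln(0.815) = 0.2046
L[1] = -ln(0.815) = 0.2046
L[2] = -ln(0.625) = 0.47
L[3] = -ln(0.376) = 0.9782
L[4] = -ln(0.661) = 0.414
mean = (0.2046 + 0.2046 + 0.47 + 0.9782 + 0.414)/5 = 0.4543

0.4543


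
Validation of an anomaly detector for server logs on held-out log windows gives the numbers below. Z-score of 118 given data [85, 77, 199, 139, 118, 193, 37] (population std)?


μ = 121.1429, σ = 55.9194
z = (118 - 121.1429)/55.9194 = -0.0562

-0.0562


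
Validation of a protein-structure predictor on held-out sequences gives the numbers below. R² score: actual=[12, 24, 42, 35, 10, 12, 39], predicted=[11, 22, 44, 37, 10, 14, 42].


ȳ = 24.8571
SS_res = Σ(y-ŷ)² = 26
SS_tot = Σ(y-ȳ)² = 1148.86
R² = 1 - SS_res/SS_tot = 1 - 0.0226 = 0.9774

0.9774


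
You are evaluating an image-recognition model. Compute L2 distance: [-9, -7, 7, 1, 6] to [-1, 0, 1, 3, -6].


d = √((-9+ 1)² + (-7-0)² + (7-1)² + (1-3)² + (6+ 6)²)
  = √(64 + 49 + 36 + 4 + 144)
  = √297 = 17.2337

17.2337


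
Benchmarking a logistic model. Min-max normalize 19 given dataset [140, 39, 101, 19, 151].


min=19, max=151
(19-19)/(151-19) = 0/132 = 0.0

0.0


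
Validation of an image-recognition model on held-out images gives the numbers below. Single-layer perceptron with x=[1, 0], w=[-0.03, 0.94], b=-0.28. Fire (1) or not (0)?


z = (1)·(-0.03) + (0)·(0.94) - 0.28
  = -0.31
step(z) = 0 (z<0)

0


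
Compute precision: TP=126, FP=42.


Precision = TP/(TP+FP)
= 126/(126+42)
= 126/168 = 75.0%

75.0%


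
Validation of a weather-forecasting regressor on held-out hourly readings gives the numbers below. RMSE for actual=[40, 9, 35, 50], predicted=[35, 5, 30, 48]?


MSE = 70/4 = 17.5
RMSE = √(70/4) = 4.1833

4.1833


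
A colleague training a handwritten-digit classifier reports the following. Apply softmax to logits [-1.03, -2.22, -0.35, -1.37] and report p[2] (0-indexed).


Exponentials: e^-1.03=0.357, e^-2.22=0.1086, e^-0.35=0.7047, e^-1.37=0.2541
Sum = 1.4244
Softmax = [0.2506, 0.0762, 0.4947, 0.1784]
p[2] = 0.7047/1.4244 = 0.4947

0.4947


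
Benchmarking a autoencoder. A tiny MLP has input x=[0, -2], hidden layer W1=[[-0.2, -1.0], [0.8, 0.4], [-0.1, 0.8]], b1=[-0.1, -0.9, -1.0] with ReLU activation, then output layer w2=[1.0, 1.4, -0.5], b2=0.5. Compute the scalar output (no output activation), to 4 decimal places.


z1[0] = (-0.2)·(0) + (-1.0)·(-2) - 0.1 = 1.9
z1[1] = (0.8)·(0) + (0.4)·(-2) - 0.9 = -1.7
z1[2] = (-0.1)·(0) + (0.8)·(-2) - 1.0 = -2.6
h = ReLU(z1) = [1.9, 0.0, 0.0]
output = (1.0)·(1.9) + (1.4)·(0.0) + (-0.5)·(0.0) + 0.5 = 2.4

2.4


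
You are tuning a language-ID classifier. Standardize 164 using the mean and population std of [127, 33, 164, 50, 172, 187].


μ = 122.1667, σ = 60.0262
z = (164 - 122.1667)/60.0262 = 0.6969

0.6969


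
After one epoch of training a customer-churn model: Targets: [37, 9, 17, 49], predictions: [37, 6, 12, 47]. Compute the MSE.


Squared errors: (37-37)²=0, (9-6)²=9, (17-12)²=25, (49-47)²=4
Sum = 38
MSE = 38/4 = 19/2

19/2


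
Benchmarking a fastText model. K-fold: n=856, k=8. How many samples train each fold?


Fold size = 856/8 = 107
Training per fold = 856 - 107 = 749

749


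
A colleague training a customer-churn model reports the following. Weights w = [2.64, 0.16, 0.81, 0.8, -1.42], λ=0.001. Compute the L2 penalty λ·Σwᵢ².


‖w‖₂² = (2.64)² + (0.16)² + (0.81)² + (0.8)² + (-1.42)²
     = 6.9696 + 0.0256 + 0.6561 + 0.64 + 2.0164
     = 10.3077
λ·‖w‖₂² = 0.001·10.3077 = 0.010308

0.010308


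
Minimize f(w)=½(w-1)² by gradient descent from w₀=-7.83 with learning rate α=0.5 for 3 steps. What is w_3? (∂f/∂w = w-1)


step 1: grad = -7.83-1 = -8.83; w = -7.83 - 0.5·(-8.83) = -3.415
step 2: grad = -3.415-1 = -4.415; w = -3.415 - 0.5·(-4.415) = -1.2075
step 3: grad = -1.2075-1 = -2.2075; w = -1.2075 - 0.5·(-2.2075) = -0.10375

-0.10375


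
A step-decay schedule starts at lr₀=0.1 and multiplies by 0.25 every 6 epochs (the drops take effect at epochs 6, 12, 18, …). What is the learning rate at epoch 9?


n_drops = ⌊9/6⌋ = 1
lr = 0.1·0.25^1 = 0.1·0.25 = 0.025

0.025


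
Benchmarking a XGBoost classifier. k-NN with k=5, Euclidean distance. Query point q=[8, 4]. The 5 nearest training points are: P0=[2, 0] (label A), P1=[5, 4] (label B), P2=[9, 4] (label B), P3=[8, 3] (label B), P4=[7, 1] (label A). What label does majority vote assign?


d(q,P0) = 7.2111  (label A)
d(q,P1) = 3.0  (label B)
d(q,P2) = 1.0  (label B)
d(q,P3) = 1.0  (label B)
d(q,P4) = 3.1623  (label A)
Votes: A=2, B=3
Majority → B

B


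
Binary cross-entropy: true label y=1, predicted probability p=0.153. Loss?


BCE = -[y·ln(p) + (1-y)·ln(1-p)]
= -1·ln(0.153) - 0
= -ln(0.153) = 1.8773

1.8773


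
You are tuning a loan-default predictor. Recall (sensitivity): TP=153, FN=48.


Recall = TP/(TP+FN)
= 153/(153+48)
= 153/201 = 76.12%

76.12%


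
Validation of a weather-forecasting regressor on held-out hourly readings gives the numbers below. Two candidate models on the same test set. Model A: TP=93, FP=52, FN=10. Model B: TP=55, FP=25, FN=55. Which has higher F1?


Model A: P=93/145=0.6414, R=93/103=0.9029, F1=2PR/(P+R)=2TP/(2TP+FP+FN)=186/248=0.75
Model B: P=55/80=0.6875, R=55/110=0.5, F1=2PR/(P+R)=2TP/(2TP+FP+FN)=110/190=0.5789
0.75 > 0.5789 → Model A

Model A


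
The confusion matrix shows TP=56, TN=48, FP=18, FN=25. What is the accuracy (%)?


Accuracy = (TP+TN)/(TP+TN+FP+FN)
= (56+48)/(147)
= 104/147 = 70.75%

70.75%


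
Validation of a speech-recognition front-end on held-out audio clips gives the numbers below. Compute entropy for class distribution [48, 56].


Probabilities: [48/104, 56/104] ≈ [0.4615, 0.5385]
H = -((48/104)·log₂(48/104) + (56/104)·log₂(56/104))
  = 0.9957 bits

0.9957 bits


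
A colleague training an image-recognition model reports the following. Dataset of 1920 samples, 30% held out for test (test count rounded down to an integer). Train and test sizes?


Test = ⌊1920·30/100⌋ = 576
Train = 1920 - 576 = 1344

Train: 1344, Test: 576


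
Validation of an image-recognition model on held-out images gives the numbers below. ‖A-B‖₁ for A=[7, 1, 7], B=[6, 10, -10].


d = |7-6| + |1-10| + |7+ 10|
  = 1 + 9 + 17
  = 27

27


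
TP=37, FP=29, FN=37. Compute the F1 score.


Precision = 37/66 = 0.5606
Recall = 37/74 = 0.5
F1 = 2·P·R/(P+R) = 2·TP/(2·TP+FP+FN) = 74/(74+29+37) = 74/140 = 0.5286

0.5286


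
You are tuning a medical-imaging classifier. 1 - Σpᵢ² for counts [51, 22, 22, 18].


Probabilities: [51/113, 22/113, 22/113, 18/113] ≈ [0.4513, 0.1947, 0.1947, 0.1593]
Σpᵢ² = (2601 + 484 + 484 + 324)/113² = 3893/12769
Gini = 1 - Σpᵢ² = 1 - 3893/12769 = 0.6951

0.6951


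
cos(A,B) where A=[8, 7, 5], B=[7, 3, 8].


A·B = 8·7 + 7·3 + 5·8 = 117
‖A‖ = √138 = 11.7473, ‖B‖ = √122 = 11.0454
cos = 117/(√138·√122) = 117/√16836 = 0.9017

0.9017


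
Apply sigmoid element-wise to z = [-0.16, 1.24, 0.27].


σ(-0.16) = 1/(1+e^0.16) = 0.4601
σ(1.24) = 1/(1+e^-1.24) = 0.7756
σ(0.27) = 1/(1+e^-0.27) = 0.5671
result = [0.4601, 0.7756, 0.5671]

[0.4601, 0.7756, 0.5671]


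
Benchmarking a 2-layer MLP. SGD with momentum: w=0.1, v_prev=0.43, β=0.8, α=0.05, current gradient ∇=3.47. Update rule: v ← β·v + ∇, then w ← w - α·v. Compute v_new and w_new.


v_new = 0.8·0.43 + 3.47 = 0.344 + 3.47 = 3.814
w_new = 0.1 - 0.05·3.814 = 0.1 - 0.1907 = -0.0907

v_new=3.814, w_new=-0.0907


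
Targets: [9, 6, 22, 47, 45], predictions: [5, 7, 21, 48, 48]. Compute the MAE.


Absolute errors: |9-5|=4, |6-7|=1, |22-21|=1, |47-48|=1, |45-48|=3
Sum = 10
MAE = 10/5 = 2

2


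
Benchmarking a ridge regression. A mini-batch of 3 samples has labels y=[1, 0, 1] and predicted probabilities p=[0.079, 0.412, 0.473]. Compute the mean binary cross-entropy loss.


L[0] = -ln(0.079) = 2.5383
L[1] = -ln(1-0.412) = -ln(0.588) = 0.531
L[2] = -ln(0.473) = 0.7487
mean = (2.5383 + 0.531 + 0.7487)/3 = 1.2727

1.2727


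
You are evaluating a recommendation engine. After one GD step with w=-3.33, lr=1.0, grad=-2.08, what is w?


w_new = w - α·∇
= -3.33 - 1.0·-2.08
= -3.33 + 2.08
= -1.25

-1.25


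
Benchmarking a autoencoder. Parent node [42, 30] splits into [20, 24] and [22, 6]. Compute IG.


Parent = [42, 30], H_parent = 0.9799
H_left = 0.994 (n=44), H_right = 0.7496 (n=28)
H_children = (44/72)·0.994 + (28/72)·0.7496 = 0.899
IG = 0.9799 - 0.899 = 0.0809

0.0809


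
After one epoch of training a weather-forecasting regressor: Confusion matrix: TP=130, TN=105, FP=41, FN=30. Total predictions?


Total = TP + TN + FP + FN
= 130 + 105 + 41 + 30
= 306
(Predicted positive: 171, predicted negative: 135)

306


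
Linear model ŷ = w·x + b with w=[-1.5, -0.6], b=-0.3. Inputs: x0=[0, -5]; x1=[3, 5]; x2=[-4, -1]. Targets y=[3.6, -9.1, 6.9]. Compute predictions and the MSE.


ŷ0 = (-1.5)·(0) + (-0.6)·(-5) - 0.3 = 2.7
ŷ1 = (-1.5)·(3) + (-0.6)·(5) - 0.3 = -7.8
ŷ2 = (-1.5)·(-4) + (-0.6)·(-1) - 0.3 = 6.3
errors² = [0.81, 1.69, 0.36]
MSE = 2.8600/3 = 0.9533

0.9533


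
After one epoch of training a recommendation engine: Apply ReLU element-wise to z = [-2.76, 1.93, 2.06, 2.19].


ReLU(-2.76) = max(0, -2.76) = 0.0
ReLU(1.93) = max(0, 1.93) = 1.93
ReLU(2.06) = max(0, 2.06) = 2.06
ReLU(2.19) = max(0, 2.19) = 2.19
result = [0.0, 1.93, 2.06, 2.19]

[0.0, 1.93, 2.06, 2.19]


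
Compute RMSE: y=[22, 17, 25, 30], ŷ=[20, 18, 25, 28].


MSE = 9/4 = 2.25
RMSE = √(9/4) = 1.5

1.5


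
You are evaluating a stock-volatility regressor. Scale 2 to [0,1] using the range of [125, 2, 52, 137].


min=2, max=137
(2-2)/(137-2) = 0/135 = 0.0

0.0


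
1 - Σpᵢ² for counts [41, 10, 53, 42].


Probabilities: [41/146, 10/146, 53/146, 42/146] ≈ [0.2808, 0.0685, 0.363, 0.2877]
Σpᵢ² = (1681 + 100 + 2809 + 1764)/146² = 6354/21316
Gini = 1 - Σpᵢ² = 1 - 6354/21316 = 0.7019

0.7019


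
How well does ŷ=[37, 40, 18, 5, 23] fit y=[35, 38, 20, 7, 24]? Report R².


ȳ = 24.8
SS_res = Σ(y-ŷ)² = 17
SS_tot = Σ(y-ȳ)² = 618.8
R² = 1 - SS_res/SS_tot = 1 - 0.0275 = 0.9725

0.9725


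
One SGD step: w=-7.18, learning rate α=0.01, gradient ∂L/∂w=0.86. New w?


w_new = w - α·∇
= -7.18 - 0.01·0.86
= -7.18 - 0.0086
= -7.1886

-7.1886


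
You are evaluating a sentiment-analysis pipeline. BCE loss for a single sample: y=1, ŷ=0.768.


BCE = -[y·ln(p) + (1-y)·ln(1-p)]
= -1·ln(0.768) - 0
= -ln(0.768) = 0.264

0.264


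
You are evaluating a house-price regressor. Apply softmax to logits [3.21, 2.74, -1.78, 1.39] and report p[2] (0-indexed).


Exponentials: e^3.21=24.7791, e^2.74=15.487, e^-1.78=0.1686, e^1.39=4.0149
Sum = 44.4496
Softmax = [0.5575, 0.3484, 0.0038, 0.0903]
p[2] = 0.1686/44.4496 = 0.0038

0.0038


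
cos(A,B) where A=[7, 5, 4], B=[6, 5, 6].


A·B = 7·6 + 5·5 + 4·6 = 91
‖A‖ = √90 = 9.4868, ‖B‖ = √97 = 9.8489
cos = 91/(√90·√97) = 91/√8730 = 0.9739

0.9739


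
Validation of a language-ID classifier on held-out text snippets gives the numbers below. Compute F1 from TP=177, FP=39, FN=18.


Precision = 177/216 = 0.8194
Recall = 177/195 = 0.9077
F1 = 2·P·R/(P+R) = 2·TP/(2·TP+FP+FN) = 354/(354+39+18) = 354/411 = 0.8613

0.8613


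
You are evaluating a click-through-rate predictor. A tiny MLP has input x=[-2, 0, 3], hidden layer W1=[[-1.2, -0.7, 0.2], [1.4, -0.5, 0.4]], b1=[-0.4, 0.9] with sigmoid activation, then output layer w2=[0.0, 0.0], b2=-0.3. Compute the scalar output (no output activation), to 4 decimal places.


z1[0] = (-1.2)·(-2) + (-0.7)·(0) + (0.2)·(3) - 0.4 = 2.6
z1[1] = (1.4)·(-2) + (-0.5)·(0) + (0.4)·(3) + 0.9 = -0.7
h = sigmoid(z1) = [0.9309, 0.3318]
output = (0.0)·(0.9309) + (0.0)·(0.3318) - 0.3 = -0.3

-0.3


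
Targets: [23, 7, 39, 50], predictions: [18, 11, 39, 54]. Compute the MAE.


Absolute errors: |23-18|=5, |7-11|=4, |39-39|=0, |50-54|=4
Sum = 13
MAE = 13/4 = 13/4

13/4


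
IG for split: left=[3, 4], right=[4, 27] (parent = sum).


Parent = [7, 31], H_parent = 0.6892
H_left = 0.9852 (n=7), H_right = 0.5548 (n=31)
H_children = (7/38)·0.9852 + (31/38)·0.5548 = 0.6341
IG = 0.6892 - 0.6341 = 0.0551

0.0551


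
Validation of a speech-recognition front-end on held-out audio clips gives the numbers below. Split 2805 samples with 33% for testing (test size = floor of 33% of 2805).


Test = ⌊2805·33/100⌋ = 925
Train = 2805 - 925 = 1880

Train: 1880, Test: 925


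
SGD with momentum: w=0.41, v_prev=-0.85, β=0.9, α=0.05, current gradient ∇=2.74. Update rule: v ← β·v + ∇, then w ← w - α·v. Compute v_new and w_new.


v_new = 0.9·-0.85 + 2.74 = -0.765 + 2.74 = 1.975
w_new = 0.41 - 0.05·1.975 = 0.41 - 0.09875 = 0.31125

v_new=1.975, w_new=0.31125


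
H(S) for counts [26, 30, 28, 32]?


Probabilities: [26/116, 30/116, 28/116, 32/116] ≈ [0.2241, 0.2586, 0.2414, 0.2759]
H = -((26/116)·log₂(26/116) + (30/116)·log₂(30/116) + (28/116)·log₂(28/116) + (32/116)·log₂(32/116))
  = 1.9957 bits

1.9957 bits


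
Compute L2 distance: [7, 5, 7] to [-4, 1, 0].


d = √((7+ 4)² + (5-1)² + (7-0)²)
  = √(121 + 16 + 49)
  = √186 = 13.6382

13.6382


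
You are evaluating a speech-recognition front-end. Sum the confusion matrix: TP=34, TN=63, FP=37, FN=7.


Total = TP + TN + FP + FN
= 34 + 63 + 37 + 7
= 141
(Predicted positive: 71, predicted negative: 70)

141


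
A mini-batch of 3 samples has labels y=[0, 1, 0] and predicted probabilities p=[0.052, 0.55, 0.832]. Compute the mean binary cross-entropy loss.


L[0] = -ln(1-0.052) = -ln(0.948) = 0.0534
L[1] = -ln(0.55) = 0.5978
L[2] = -ln(1-0.832) = -ln(0.168) = 1.7838
mean = (0.0534 + 0.5978 + 1.7838)/3 = 0.8117

0.8117


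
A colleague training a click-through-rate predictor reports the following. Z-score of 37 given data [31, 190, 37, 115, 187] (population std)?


μ = 112, σ = 69.1433
z = (37 - 112)/69.1433 = -1.0847

-1.0847


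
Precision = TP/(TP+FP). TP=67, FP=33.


Precision = TP/(TP+FP)
= 67/(67+33)
= 67/100 = 67.0%

67.0%


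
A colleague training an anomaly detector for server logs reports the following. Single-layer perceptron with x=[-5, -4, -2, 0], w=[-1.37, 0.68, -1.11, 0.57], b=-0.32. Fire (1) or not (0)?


z = (-5)·(-1.37) + (-4)·(0.68) + (-2)·(-1.11) + (0)·(0.57) - 0.32
  = 6.03
step(z) = 1 (z≥0)

1


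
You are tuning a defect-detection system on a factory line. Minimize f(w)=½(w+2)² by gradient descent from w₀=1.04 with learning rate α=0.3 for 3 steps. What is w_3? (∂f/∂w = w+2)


step 1: grad = 1.04+2 = 3.04; w = 1.04 - 0.3·(3.04) = 0.128
step 2: grad = 0.128+2 = 2.128; w = 0.128 - 0.3·(2.128) = -0.5104
step 3: grad = -0.5104+2 = 1.4896; w = -0.5104 - 0.3·(1.4896) = -0.95728

-0.95728


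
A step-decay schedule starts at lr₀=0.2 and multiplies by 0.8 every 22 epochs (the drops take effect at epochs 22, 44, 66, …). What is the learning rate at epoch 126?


n_drops = ⌊126/22⌋ = 5
lr = 0.2·0.8^5 = 0.2·0.32768 = 0.065536

0.065536


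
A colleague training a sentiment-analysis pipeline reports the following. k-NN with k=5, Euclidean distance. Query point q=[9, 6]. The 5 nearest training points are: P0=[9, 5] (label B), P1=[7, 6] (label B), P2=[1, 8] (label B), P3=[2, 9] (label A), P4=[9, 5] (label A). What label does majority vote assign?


d(q,P0) = 1.0  (label B)
d(q,P1) = 2.0  (label B)
d(q,P2) = 8.2462  (label B)
d(q,P3) = 7.6158  (label A)
d(q,P4) = 1.0  (label A)
Votes: A=2, B=3
Majority → B

B


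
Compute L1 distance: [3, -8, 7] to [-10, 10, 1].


d = |3+ 10| + |-8-10| + |7-1|
  = 13 + 18 + 6
  = 37

37


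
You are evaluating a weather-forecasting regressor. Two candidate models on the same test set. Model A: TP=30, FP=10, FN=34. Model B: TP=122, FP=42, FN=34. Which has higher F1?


Model A: P=30/40=0.75, R=30/64=0.4688, F1=2PR/(P+R)=2TP/(2TP+FP+FN)=60/104=0.5769
Model B: P=122/164=0.7439, R=122/156=0.7821, F1=2PR/(P+R)=2TP/(2TP+FP+FN)=244/320=0.7625
0.5769 < 0.7625 → Model B

Model B


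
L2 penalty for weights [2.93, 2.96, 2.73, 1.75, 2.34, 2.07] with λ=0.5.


‖w‖₂² = (2.93)² + (2.96)² + (2.73)² + (1.75)² + (2.34)² + (2.07)²
     = 8.5849 + 8.7616 + 7.4529 + 3.0625 + 5.4756 + 4.2849
     = 37.6224
λ·‖w‖₂² = 0.5·37.6224 = 18.8112

18.8112


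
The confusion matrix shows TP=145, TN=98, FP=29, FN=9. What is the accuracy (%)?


Accuracy = (TP+TN)/(TP+TN+FP+FN)
= (145+98)/(281)
= 243/281 = 86.48%

86.48%


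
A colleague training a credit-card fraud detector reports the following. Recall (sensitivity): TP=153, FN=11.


Recall = TP/(TP+FN)
= 153/(153+11)
= 153/164 = 93.29%

93.29%


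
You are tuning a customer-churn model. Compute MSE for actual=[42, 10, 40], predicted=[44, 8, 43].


Squared errors: (42-44)²=4, (10-8)²=4, (40-43)²=9
Sum = 17
MSE = 17/3 = 17/3

17/3


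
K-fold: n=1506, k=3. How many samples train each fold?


Fold size = 1506/3 = 502
Training per fold = 1506 - 502 = 1004

1004


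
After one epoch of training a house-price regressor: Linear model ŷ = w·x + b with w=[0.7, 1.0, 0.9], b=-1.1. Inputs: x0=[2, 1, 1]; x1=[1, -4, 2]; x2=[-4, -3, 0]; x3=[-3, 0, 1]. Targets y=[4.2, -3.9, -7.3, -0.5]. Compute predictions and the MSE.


ŷ0 = (0.7)·(2) + (1.0)·(1) + (0.9)·(1) - 1.1 = 2.2
ŷ1 = (0.7)·(1) + (1.0)·(-4) + (0.9)·(2) - 1.1 = -2.6
ŷ2 = (0.7)·(-4) + (1.0)·(-3) + (0.9)·(0) - 1.1 = -6.9
ŷ3 = (0.7)·(-3) + (1.0)·(0) + (0.9)·(1) - 1.1 = -2.3
errors² = [4.0, 1.69, 0.16, 3.24]
MSE = 9.0900/4 = 2.2725

2.2725


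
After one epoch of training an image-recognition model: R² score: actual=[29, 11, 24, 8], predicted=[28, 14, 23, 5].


ȳ = 18
SS_res = Σ(y-ŷ)² = 20
SS_tot = Σ(y-ȳ)² = 306
R² = 1 - SS_res/SS_tot = 1 - 0.0654 = 0.9346

0.9346


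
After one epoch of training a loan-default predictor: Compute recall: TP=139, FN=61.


Recall = TP/(TP+FN)
= 139/(139+61)
= 139/200 = 69.5%

69.5%


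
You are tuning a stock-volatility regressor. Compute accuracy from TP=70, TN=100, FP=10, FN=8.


Accuracy = (TP+TN)/(TP+TN+FP+FN)
= (70+100)/(188)
= 170/188 = 90.43%

90.43%


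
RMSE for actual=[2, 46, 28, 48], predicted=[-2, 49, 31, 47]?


MSE = 35/4 = 8.75
RMSE = √(35/4) = 2.958

2.958


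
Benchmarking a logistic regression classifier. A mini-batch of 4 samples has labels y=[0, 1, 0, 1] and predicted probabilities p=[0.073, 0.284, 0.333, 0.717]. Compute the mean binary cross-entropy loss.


L[0] = -ln(1-0.073) = -ln(0.927) = 0.0758
L[1] = -ln(0.284) = 1.2588
L[2] = -ln(1-0.333) = -ln(0.667) = 0.405
L[3] = -ln(0.717) = 0.3327
mean = (0.0758 + 1.2588 + 0.405 + 0.3327)/4 = 0.5181

0.5181


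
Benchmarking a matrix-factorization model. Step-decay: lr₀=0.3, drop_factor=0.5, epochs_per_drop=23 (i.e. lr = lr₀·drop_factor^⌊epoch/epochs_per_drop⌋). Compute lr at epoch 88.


n_drops = ⌊88/23⌋ = 3
lr = 0.3·0.5^3 = 0.3·0.125 = 0.0375

0.0375


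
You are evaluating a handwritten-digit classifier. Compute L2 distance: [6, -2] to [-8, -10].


d = √((6+ 8)² + (-2+ 10)²)
  = √(196 + 64)
  = √260 = 16.1245

16.1245


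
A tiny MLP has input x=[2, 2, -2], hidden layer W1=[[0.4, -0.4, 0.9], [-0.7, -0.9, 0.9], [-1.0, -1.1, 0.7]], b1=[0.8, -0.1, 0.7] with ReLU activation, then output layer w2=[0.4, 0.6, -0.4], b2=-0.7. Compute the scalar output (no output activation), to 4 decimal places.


z1[0] = (0.4)·(2) + (-0.4)·(2) + (0.9)·(-2) + 0.8 = -1.0
z1[1] = (-0.7)·(2) + (-0.9)·(2) + (0.9)·(-2) - 0.1 = -5.1
z1[2] = (-1.0)·(2) + (-1.1)·(2) + (0.7)·(-2) + 0.7 = -4.9
h = ReLU(z1) = [0.0, 0.0, 0.0]
output = (0.4)·(0.0) + (0.6)·(0.0) + (-0.4)·(0.0) - 0.7 = -0.7

-0.7


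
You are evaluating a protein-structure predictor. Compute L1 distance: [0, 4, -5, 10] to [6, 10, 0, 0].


d = |0-6| + |4-10| + |-5-0| + |10-0|
  = 6 + 6 + 5 + 10
  = 27

27


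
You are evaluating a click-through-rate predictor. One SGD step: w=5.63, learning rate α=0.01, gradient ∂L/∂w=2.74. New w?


w_new = w - α·∇
= 5.63 - 0.01·2.74
= 5.63 - 0.0274
= 5.6026

5.6026


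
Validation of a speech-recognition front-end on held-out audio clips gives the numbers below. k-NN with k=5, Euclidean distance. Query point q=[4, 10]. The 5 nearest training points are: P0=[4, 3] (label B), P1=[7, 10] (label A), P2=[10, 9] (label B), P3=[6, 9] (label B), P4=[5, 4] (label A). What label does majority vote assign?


d(q,P0) = 7.0  (label B)
d(q,P1) = 3.0  (label A)
d(q,P2) = 6.0828  (label B)
d(q,P3) = 2.2361  (label B)
d(q,P4) = 6.0828  (label A)
Votes: A=2, B=3
Majority → B

B


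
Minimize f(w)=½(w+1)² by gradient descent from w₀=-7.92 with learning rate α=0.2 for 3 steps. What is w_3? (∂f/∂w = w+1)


step 1: grad = -7.92+1 = -6.92; w = -7.92 - 0.2·(-6.92) = -6.536
step 2: grad = -6.536+1 = -5.536; w = -6.536 - 0.2·(-5.536) = -5.4288
step 3: grad = -5.4288+1 = -4.4288; w = -5.4288 - 0.2·(-4.4288) = -4.54304

-4.54304


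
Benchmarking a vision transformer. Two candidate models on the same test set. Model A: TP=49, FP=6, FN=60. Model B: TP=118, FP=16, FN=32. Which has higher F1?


Model A: P=49/55=0.8909, R=49/109=0.4495, F1=2PR/(P+R)=2TP/(2TP+FP+FN)=98/164=0.5976
Model B: P=118/134=0.8806, R=118/150=0.7867, F1=2PR/(P+R)=2TP/(2TP+FP+FN)=236/284=0.831
0.5976 < 0.831 → Model B

Model B


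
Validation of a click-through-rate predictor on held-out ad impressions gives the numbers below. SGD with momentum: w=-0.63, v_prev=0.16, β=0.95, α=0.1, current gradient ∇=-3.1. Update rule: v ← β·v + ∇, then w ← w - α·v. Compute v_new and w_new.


v_new = 0.95·0.16 - 3.1 = 0.152 - 3.1 = -2.948
w_new = -0.63 - 0.1·-2.948 = -0.63 + 0.2948 = -0.3352

v_new=-2.948, w_new=-0.3352


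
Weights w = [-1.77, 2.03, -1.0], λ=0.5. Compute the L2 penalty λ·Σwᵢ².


‖w‖₂² = (-1.77)² + (2.03)² + (-1.0)²
     = 3.1329 + 4.1209 + 1
     = 8.2538
λ·‖w‖₂² = 0.5·8.2538 = 4.1269

4.1269


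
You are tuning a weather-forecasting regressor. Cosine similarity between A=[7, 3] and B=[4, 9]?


A·B = 7·4 + 3·9 = 55
‖A‖ = √58 = 7.6158, ‖B‖ = √97 = 9.8489
cos = 55/(√58·√97) = 55/√5626 = 0.7333

0.7333


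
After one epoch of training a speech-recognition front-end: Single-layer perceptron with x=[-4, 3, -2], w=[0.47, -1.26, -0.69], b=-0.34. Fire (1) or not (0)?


z = (-4)·(0.47) + (3)·(-1.26) + (-2)·(-0.69) - 0.34
  = -4.62
step(z) = 0 (z<0)

0


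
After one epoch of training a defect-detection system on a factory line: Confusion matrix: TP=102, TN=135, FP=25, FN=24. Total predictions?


Total = TP + TN + FP + FN
= 102 + 135 + 25 + 24
= 286
(Predicted positive: 127, predicted negative: 159)

286


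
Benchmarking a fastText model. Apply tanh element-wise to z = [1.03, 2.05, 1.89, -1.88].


tanh(1.03) = 0.7739
tanh(2.05) = 0.9674
tanh(1.89) = 0.9554
tanh(-1.88) = -0.9545
result = [0.7739, 0.9674, 0.9554, -0.9545]

[0.7739, 0.9674, 0.9554, -0.9545]


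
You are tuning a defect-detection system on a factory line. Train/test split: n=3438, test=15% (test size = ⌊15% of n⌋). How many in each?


Test = ⌊3438·15/100⌋ = 515
Train = 3438 - 515 = 2923

Train: 2923, Test: 515


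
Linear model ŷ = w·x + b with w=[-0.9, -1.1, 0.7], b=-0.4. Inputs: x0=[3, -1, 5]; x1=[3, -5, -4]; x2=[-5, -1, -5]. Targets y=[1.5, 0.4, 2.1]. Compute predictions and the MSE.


ŷ0 = (-0.9)·(3) + (-1.1)·(-1) + (0.7)·(5) - 0.4 = 1.5
ŷ1 = (-0.9)·(3) + (-1.1)·(-5) + (0.7)·(-4) - 0.4 = -0.4
ŷ2 = (-0.9)·(-5) + (-1.1)·(-1) + (0.7)·(-5) - 0.4 = 1.7
errors² = [0.0, 0.64, 0.16]
MSE = 0.8000/3 = 0.2667

0.2667


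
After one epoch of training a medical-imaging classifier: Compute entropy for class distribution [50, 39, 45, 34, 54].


Probabilities: [50/222, 39/222, 45/222, 34/222, 54/222] ≈ [0.2252, 0.1757, 0.2027, 0.1532, 0.2432]
H = -((50/222)·log₂(50/222) + (39/222)·log₂(39/222) + (45/222)·log₂(45/222) + (34/222)·log₂(34/222) + (54/222)·log₂(54/222))
  = 2.3025 bits

2.3025 bits


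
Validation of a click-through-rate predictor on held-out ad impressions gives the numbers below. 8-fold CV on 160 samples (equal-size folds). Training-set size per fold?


Fold size = 160/8 = 20
Training per fold = 160 - 20 = 140

140


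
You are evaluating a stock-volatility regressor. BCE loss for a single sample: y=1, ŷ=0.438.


BCE = -[y·ln(p) + (1-y)·ln(1-p)]
= -1·ln(0.438) - 0
= -ln(0.438) = 0.8255

0.8255


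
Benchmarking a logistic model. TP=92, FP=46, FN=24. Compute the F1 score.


Precision = 92/138 = 0.6667
Recall = 92/116 = 0.7931
F1 = 2·P·R/(P+R) = 2·TP/(2·TP+FP+FN) = 184/(184+46+24) = 184/254 = 0.7244

0.7244


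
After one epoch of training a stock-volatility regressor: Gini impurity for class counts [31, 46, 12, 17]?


Probabilities: [31/106, 46/106, 12/106, 17/106] ≈ [0.2925, 0.434, 0.1132, 0.1604]
Σpᵢ² = (961 + 2116 + 144 + 289)/106² = 3510/11236
Gini = 1 - Σpᵢ² = 1 - 3510/11236 = 0.6876

0.6876


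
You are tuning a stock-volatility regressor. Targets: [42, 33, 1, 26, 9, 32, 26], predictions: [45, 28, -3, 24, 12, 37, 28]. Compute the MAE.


Absolute errors: |42-45|=3, |33-28|=5, |1+ 3|=4, |26-24|=2, |9-12|=3, |32-37|=5, |26-28|=2
Sum = 24
MAE = 24/7 = 24/7

24/7


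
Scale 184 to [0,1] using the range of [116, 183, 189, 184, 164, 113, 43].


min=43, max=189
(184-43)/(189-43) = 141/146 = 0.9658

0.9658


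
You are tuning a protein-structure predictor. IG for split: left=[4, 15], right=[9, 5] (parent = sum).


Parent = [13, 20], H_parent = 0.9673
H_left = 0.7425 (n=19), H_right = 0.9403 (n=14)
H_children = (19/33)·0.7425 + (14/33)·0.9403 = 0.8264
IG = 0.9673 - 0.8264 = 0.1409

0.1409


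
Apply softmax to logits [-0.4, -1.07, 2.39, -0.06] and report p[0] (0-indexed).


Exponentials: e^-0.4=0.6703, e^-1.07=0.343, e^2.39=10.9135, e^-0.06=0.9418
Sum = 12.8686
Softmax = [0.0521, 0.0267, 0.8481, 0.0732]
p[0] = 0.6703/12.8686 = 0.0521

0.0521


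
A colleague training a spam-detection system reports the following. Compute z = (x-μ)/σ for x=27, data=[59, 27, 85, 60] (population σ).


μ = 57.75, σ = 20.5837
z = (27 - 57.75)/20.5837 = -1.4939

-1.4939


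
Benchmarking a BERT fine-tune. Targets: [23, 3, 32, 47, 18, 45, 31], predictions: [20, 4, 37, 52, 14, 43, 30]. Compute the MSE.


Squared errors: (23-20)²=9, (3-4)²=1, (32-37)²=25, (47-52)²=25, (18-14)²=16, (45-43)²=4, (31-30)²=1
Sum = 81
MSE = 81/7 = 81/7

81/7


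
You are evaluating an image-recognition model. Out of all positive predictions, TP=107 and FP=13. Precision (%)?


Precision = TP/(TP+FP)
= 107/(107+13)
= 107/120 = 89.17%

89.17%


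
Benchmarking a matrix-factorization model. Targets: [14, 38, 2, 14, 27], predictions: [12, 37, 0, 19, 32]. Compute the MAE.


Absolute errors: |14-12|=2, |38-37|=1, |2-0|=2, |14-19|=5, |27-32|=5
Sum = 15
MAE = 15/5 = 3

3


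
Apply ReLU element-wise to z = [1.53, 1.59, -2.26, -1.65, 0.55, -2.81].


ReLU(1.53) = max(0, 1.53) = 1.53
ReLU(1.59) = max(0, 1.59) = 1.59
ReLU(-2.26) = max(0, -2.26) = 0.0
ReLU(-1.65) = max(0, -1.65) = 0.0
ReLU(0.55) = max(0, 0.55) = 0.55
ReLU(-2.81) = max(0, -2.81) = 0.0
result = [1.53, 1.59, 0.0, 0.0, 0.55, 0.0]

[1.53, 1.59, 0.0, 0.0, 0.55, 0.0]


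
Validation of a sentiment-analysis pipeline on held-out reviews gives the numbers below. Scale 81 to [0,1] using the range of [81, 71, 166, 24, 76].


min=24, max=166
(81-24)/(166-24) = 57/142 = 0.4014

0.4014


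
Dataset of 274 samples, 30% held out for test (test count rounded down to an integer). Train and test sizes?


Test = ⌊274·30/100⌋ = 82
Train = 274 - 82 = 192

Train: 192, Test: 82


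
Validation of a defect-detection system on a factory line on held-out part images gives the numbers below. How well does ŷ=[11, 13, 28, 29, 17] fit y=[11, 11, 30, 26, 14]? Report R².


ȳ = 18.4
SS_res = Σ(y-ŷ)² = 26
SS_tot = Σ(y-ȳ)² = 321.2
R² = 1 - SS_res/SS_tot = 1 - 0.0809 = 0.9191

0.9191


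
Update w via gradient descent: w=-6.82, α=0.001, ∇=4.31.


w_new = w - α·∇
= -6.82 - 0.001·4.31
= -6.82 - 0.00431
= -6.82431

-6.82431


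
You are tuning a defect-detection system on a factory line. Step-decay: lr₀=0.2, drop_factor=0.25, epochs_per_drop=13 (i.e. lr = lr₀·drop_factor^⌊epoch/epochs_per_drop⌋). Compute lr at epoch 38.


n_drops = ⌊38/13⌋ = 2
lr = 0.2·0.25^2 = 0.2·0.0625 = 0.0125

0.0125


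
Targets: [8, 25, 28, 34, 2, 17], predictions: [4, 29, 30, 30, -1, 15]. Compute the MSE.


Squared errors: (8-4)²=16, (25-29)²=16, (28-30)²=4, (34-30)²=16, (2+ 1)²=9, (17-15)²=4
Sum = 65
MSE = 65/6 = 65/6

65/6


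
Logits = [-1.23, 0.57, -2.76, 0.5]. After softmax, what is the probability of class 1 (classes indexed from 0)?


Exponentials: e^-1.23=0.2923, e^0.57=1.7683, e^-2.76=0.0633, e^0.5=1.6487
Sum = 3.7726
Softmax = [0.0775, 0.4687, 0.0168, 0.437]
p[1] = 1.7683/3.7726 = 0.4687

0.4687


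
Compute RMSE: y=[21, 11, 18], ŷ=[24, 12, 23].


MSE = 35/3 = 11.6667
RMSE = √(35/3) = 3.4157

3.4157


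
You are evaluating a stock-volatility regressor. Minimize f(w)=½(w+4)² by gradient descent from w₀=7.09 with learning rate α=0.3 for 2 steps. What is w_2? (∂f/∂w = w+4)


step 1: grad = 7.09+4 = 11.09; w = 7.09 - 0.3·(11.09) = 3.763
step 2: grad = 3.763+4 = 7.763; w = 3.763 - 0.3·(7.763) = 1.4341

1.4341


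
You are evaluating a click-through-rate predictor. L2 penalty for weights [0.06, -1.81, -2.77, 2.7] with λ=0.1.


‖w‖₂² = (0.06)² + (-1.81)² + (-2.77)² + (2.7)²
     = 0.0036 + 3.2761 + 7.6729 + 7.29
     = 18.2426
λ·‖w‖₂² = 0.1·18.2426 = 1.82426

1.82426


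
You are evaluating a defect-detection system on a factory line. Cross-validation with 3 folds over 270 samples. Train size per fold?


Fold size = 270/3 = 90
Training per fold = 270 - 90 = 180

180


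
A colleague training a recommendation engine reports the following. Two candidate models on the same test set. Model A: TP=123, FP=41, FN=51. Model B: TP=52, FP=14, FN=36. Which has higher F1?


Model A: P=123/164=0.75, R=123/174=0.7069, F1=2PR/(P+R)=2TP/(2TP+FP+FN)=246/338=0.7278
Model B: P=52/66=0.7879, R=52/88=0.5909, F1=2PR/(P+R)=2TP/(2TP+FP+FN)=104/154=0.6753
0.7278 > 0.6753 → Model A

Model A


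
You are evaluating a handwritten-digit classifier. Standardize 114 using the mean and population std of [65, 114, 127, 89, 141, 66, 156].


μ = 108.2857, σ = 33.3026
z = (114 - 108.2857)/33.3026 = 0.1716

0.1716


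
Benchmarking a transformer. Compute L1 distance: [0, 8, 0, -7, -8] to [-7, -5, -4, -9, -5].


d = |0+ 7| + |8+ 5| + |0+ 4| + |-7+ 9| + |-8+ 5|
  = 7 + 13 + 4 + 2 + 3
  = 29

29


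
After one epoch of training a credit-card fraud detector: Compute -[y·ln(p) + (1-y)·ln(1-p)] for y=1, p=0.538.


BCE = -[y·ln(p) + (1-y)·ln(1-p)]
= -1·ln(0.538) - 0
= -ln(0.538) = 0.6199

0.6199


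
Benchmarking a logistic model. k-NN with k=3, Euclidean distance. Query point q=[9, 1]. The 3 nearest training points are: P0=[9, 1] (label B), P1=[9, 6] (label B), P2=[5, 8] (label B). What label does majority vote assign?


d(q,P0) = 0.0  (label B)
d(q,P1) = 5.0  (label B)
d(q,P2) = 8.0623  (label B)
Votes: A=0, B=3
Majority → B

B


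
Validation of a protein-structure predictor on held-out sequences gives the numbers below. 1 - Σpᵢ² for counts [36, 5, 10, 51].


Probabilities: [36/102, 5/102, 10/102, 51/102] ≈ [0.3529, 0.049, 0.098, 0.5]
Σpᵢ² = (1296 + 25 + 100 + 2601)/102² = 4022/10404
Gini = 1 - Σpᵢ² = 1 - 4022/10404 = 0.6134

0.6134


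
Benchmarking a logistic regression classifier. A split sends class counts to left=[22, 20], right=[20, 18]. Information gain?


Parent = [42, 38], H_parent = 0.9982
H_left = 0.9984 (n=42), H_right = 0.998 (n=38)
H_children = (42/80)·0.9984 + (38/80)·0.998 = 0.9982
IG = 0.9982 - 0.9982 = 0.0

0.0


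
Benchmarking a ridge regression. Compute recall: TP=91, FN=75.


Recall = TP/(TP+FN)
= 91/(91+75)
= 91/166 = 54.82%

54.82%


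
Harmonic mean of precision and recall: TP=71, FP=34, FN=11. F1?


Precision = 71/105 = 0.6762
Recall = 71/82 = 0.8659
F1 = 2·P·R/(P+R) = 2·TP/(2·TP+FP+FN) = 142/(142+34+11) = 142/187 = 0.7594

0.7594


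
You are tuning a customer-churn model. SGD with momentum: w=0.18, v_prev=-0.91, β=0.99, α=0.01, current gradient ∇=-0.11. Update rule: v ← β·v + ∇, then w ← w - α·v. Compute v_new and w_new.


v_new = 0.99·-0.91 - 0.11 = -0.9009 - 0.11 = -1.0109
w_new = 0.18 - 0.01·-1.0109 = 0.18 + 0.010109 = 0.190109

v_new=-1.0109, w_new=0.190109


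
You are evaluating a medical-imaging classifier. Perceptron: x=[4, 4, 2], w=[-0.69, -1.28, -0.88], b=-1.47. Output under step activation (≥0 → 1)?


z = (4)·(-0.69) + (4)·(-1.28) + (2)·(-0.88) - 1.47
  = -11.11
step(z) = 0 (z<0)

0


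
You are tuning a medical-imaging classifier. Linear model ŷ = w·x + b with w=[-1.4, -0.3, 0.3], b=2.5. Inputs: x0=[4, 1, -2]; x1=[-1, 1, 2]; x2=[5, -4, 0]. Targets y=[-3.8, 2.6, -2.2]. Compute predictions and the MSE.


ŷ0 = (-1.4)·(4) + (-0.3)·(1) + (0.3)·(-2) + 2.5 = -4.0
ŷ1 = (-1.4)·(-1) + (-0.3)·(1) + (0.3)·(2) + 2.5 = 4.2
ŷ2 = (-1.4)·(5) + (-0.3)·(-4) + (0.3)·(0) + 2.5 = -3.3
errors² = [0.04, 2.56, 1.21]
MSE = 3.8100/3 = 1.27

1.27


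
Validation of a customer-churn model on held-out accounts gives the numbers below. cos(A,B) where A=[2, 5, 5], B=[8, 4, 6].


A·B = 2·8 + 5·4 + 5·6 = 66
‖A‖ = √54 = 7.3485, ‖B‖ = √116 = 10.7703
cos = 66/(√54·√116) = 66/√6264 = 0.8339

0.8339


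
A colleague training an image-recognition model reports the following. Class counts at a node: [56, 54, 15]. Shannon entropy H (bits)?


Probabilities: [56/125, 54/125, 15/125] ≈ [0.448, 0.432, 0.12]
H = -((56/125)·log₂(56/125) + (54/125)·log₂(54/125) + (15/125)·log₂(15/125))
  = 1.4092 bits

1.4092 bits


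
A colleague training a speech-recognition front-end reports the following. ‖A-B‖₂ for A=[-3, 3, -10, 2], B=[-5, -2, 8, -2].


d = √((-3+ 5)² + (3+ 2)² + (-10-8)² + (2+ 2)²)
  = √(4 + 25 + 324 + 16)
  = √369 = 19.2094

19.2094


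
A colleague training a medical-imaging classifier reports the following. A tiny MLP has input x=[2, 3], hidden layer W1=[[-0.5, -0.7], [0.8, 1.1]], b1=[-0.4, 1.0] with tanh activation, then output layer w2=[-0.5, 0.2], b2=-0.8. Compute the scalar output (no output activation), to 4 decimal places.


z1[0] = (-0.5)·(2) + (-0.7)·(3) - 0.4 = -3.5
z1[1] = (0.8)·(2) + (1.1)·(3) + 1.0 = 5.9
h = tanh(z1) = [-0.9982, 1.0]
output = (-0.5)·(-0.9982) + (0.2)·(1.0) - 0.8 = -0.1009

-0.1009


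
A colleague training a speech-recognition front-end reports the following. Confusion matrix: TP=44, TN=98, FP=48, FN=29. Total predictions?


Total = TP + TN + FP + FN
= 44 + 98 + 48 + 29
= 219
(Predicted positive: 92, predicted negative: 127)

219


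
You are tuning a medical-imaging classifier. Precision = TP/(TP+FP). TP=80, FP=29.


Precision = TP/(TP+FP)
= 80/(80+29)
= 80/109 = 73.39%

73.39%


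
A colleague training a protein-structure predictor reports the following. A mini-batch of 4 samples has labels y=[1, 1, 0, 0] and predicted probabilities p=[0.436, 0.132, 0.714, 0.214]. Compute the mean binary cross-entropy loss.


L[0] = -ln(0.436) = 0.8301
L[1] = -ln(0.132) = 2.025
L[2] = -ln(1-0.714) = -ln(0.286) = 1.2518
L[3] = -ln(1-0.214) = -ln(0.786) = 0.2408
mean = (0.8301 + 2.025 + 1.2518 + 0.2408)/4 = 1.0869

1.0869


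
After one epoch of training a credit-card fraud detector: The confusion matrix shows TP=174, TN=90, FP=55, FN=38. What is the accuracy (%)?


Accuracy = (TP+TN)/(TP+TN+FP+FN)
= (174+90)/(357)
= 264/357 = 73.95%

73.95%


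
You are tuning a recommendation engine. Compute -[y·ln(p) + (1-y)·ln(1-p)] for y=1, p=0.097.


BCE = -[y·ln(p) + (1-y)·ln(1-p)]
= -1·ln(0.097) - 0
= -ln(0.097) = 2.333

2.333


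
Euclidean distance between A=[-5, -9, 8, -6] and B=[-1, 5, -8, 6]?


d = √((-5+ 1)² + (-9-5)² + (8+ 8)² + (-6-6)²)
  = √(16 + 196 + 256 + 144)
  = √612 = 24.7386

24.7386


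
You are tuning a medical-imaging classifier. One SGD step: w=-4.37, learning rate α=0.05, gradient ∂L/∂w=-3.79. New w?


w_new = w - α·∇
= -4.37 - 0.05·-3.79
= -4.37 + 0.1895
= -4.1805

-4.1805


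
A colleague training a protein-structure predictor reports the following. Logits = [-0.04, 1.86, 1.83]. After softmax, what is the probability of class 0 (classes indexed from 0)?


Exponentials: e^-0.04=0.9608, e^1.86=6.4237, e^1.83=6.2339
Sum = 13.6184
Softmax = [0.0706, 0.4717, 0.4578]
p[0] = 0.9608/13.6184 = 0.0706

0.0706


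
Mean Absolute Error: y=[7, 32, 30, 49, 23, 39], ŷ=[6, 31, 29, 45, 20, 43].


Absolute errors: |7-6|=1, |32-31|=1, |30-29|=1, |49-45|=4, |23-20|=3, |39-43|=4
Sum = 14
MAE = 14/6 = 7/3

7/3


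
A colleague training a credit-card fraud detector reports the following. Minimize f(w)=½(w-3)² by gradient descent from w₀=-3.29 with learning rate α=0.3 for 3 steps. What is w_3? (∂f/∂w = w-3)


step 1: grad = -3.29-3 = -6.29; w = -3.29 - 0.3·(-6.29) = -1.403
step 2: grad = -1.403-3 = -4.403; w = -1.403 - 0.3·(-4.403) = -0.0821
step 3: grad = -0.0821-3 = -3.0821; w = -0.0821 - 0.3·(-3.0821) = 0.84253

0.84253


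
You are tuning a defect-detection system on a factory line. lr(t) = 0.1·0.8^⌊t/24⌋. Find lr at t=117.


n_drops = ⌊117/24⌋ = 4
lr = 0.1·0.8^4 = 0.1·0.4096 = 0.04096

0.04096


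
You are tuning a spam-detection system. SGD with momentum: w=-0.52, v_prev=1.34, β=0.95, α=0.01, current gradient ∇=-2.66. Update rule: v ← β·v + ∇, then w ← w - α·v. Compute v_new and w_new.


v_new = 0.95·1.34 - 2.66 = 1.273 - 2.66 = -1.387
w_new = -0.52 - 0.01·-1.387 = -0.52 + 0.01387 = -0.50613

v_new=-1.387, w_new=-0.50613
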